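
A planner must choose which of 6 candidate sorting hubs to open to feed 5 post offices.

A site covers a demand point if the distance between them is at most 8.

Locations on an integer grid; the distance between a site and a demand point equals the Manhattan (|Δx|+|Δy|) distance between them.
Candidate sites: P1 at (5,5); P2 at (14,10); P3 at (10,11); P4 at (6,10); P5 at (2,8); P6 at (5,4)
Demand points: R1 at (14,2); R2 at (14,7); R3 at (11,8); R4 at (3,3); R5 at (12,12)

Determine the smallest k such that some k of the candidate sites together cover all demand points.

2

Coverage sets (demand points within 8 of each site):
  P1: {R4}
  P2: {R1, R2, R3, R5}
  P3: {R2, R3, R5}
  P4: {R3, R5}
  P5: {R4}
  P6: {R4}
No single site covers all 5 demand points.
But {P1, P2} covers everything, so the minimum is 2.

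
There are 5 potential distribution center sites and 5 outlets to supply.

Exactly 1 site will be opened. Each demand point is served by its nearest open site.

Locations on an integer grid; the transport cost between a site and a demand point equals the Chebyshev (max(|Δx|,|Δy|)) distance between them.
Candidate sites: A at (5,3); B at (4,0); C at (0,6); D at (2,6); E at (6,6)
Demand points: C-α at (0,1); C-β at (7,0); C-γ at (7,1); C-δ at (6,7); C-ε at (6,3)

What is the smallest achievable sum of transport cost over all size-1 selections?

Open {A}.
  C-α→A 5, C-β→A 3, C-γ→A 2, C-δ→A 4, C-ε→A 1  ⇒ total 15.
Compare {B}: total 20.
Compare {E}: total 21.
No size-1 selection does better; minimum is 15.

15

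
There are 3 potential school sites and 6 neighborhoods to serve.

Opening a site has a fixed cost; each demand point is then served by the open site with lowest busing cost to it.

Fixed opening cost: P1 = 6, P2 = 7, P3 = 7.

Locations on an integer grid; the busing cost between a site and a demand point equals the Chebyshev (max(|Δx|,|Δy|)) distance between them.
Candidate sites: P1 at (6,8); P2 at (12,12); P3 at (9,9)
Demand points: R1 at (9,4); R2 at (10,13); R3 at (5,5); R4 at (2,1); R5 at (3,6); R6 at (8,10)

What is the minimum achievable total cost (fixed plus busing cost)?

Open {P1}: assign each demand point to its cheapest open site.
  R1→P1 4, R2→P1 5, R3→P1 3, R4→P1 7, R5→P1 3, R6→P1 2
  busing cost 24, fixed 6 → total 30.
Compare {P1, P2}: busing cost 21 + fixed 13 = 34.
Compare {P3}: busing cost 28 + fixed 7 = 35.
Compare {P1, P3}: busing cost 22 + fixed 13 = 35.
All other subsets cost ≥ 34. Minimum total cost: 30.

30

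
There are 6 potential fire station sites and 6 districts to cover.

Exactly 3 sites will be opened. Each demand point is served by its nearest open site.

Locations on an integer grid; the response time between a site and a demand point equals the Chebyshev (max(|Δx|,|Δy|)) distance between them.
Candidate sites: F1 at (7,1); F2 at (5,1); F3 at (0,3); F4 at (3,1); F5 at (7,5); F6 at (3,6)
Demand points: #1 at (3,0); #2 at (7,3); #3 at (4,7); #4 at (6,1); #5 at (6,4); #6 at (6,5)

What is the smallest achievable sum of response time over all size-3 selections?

8

Open {F2, F5, F6}.
  #1→F2 2, #2→F2 2, #3→F6 1, #4→F2 1, #5→F5 1, #6→F5 1  ⇒ total 8.
Compare {F1, F4, F5}: total 9.
Compare {F2, F4, F5}: total 9.
No size-3 selection does better; minimum is 8.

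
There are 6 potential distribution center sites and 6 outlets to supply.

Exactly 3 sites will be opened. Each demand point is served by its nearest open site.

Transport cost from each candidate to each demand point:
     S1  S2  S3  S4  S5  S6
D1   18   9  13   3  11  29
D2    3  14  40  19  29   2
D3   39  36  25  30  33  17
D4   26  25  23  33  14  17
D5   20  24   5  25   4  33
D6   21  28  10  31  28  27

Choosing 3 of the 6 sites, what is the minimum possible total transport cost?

Open {D1, D2, D5}.
  S1→D2 3, S2→D1 9, S3→D5 5, S4→D1 3, S5→D5 4, S6→D2 2  ⇒ total 26.
Compare {D1, D2, D6}: total 38.
Compare {D1, D2, D3}: total 41.
No size-3 selection does better; minimum is 26.

26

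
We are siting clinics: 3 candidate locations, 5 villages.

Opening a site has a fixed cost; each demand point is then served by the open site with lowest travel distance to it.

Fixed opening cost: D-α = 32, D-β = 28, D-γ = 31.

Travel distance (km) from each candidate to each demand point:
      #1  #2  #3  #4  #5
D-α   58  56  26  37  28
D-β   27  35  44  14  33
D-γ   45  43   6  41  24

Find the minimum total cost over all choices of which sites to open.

Open {D-β, D-γ}: assign each demand point to its cheapest open site.
  #1→D-β 27, #2→D-β 35, #3→D-γ 6, #4→D-β 14, #5→D-γ 24
  travel distance 106, fixed 59 → total 165.
Compare {D-β}: travel distance 153 + fixed 28 = 181.
Compare {D-γ}: travel distance 159 + fixed 31 = 190.
Compare {D-α, D-β}: travel distance 130 + fixed 60 = 190.
All other subsets cost ≥ 181. Minimum total cost: 165.

165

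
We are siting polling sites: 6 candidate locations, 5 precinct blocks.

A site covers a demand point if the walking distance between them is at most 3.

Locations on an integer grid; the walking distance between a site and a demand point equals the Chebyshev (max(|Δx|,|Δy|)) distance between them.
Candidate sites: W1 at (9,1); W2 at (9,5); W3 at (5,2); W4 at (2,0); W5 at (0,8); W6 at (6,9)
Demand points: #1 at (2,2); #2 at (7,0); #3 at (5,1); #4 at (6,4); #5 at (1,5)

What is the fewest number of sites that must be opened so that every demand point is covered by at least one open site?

2

Coverage sets (demand points within 3 of each site):
  W1: {#2, #4}
  W2: {#4}
  W3: {#1, #2, #3, #4}
  W4: {#1, #3}
  W5: {#5}
  W6: {}
No single site covers all 5 demand points.
But {W3, W5} covers everything, so the minimum is 2.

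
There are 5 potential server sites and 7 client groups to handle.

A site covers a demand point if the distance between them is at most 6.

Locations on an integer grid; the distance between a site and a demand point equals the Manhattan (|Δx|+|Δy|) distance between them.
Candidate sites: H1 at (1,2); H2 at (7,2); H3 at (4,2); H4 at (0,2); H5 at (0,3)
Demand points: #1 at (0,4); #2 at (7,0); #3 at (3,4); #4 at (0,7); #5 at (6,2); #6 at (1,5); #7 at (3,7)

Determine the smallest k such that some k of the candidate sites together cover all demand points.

Coverage sets (demand points within 6 of each site):
  H1: {#1, #3, #4, #5, #6}
  H2: {#2, #3, #5}
  H3: {#1, #2, #3, #5, #6, #7}
  H4: {#1, #3, #4, #5, #6}
  H5: {#1, #3, #4, #6}
No single site covers all 7 demand points.
But {H1, H3} covers everything, so the minimum is 2.

2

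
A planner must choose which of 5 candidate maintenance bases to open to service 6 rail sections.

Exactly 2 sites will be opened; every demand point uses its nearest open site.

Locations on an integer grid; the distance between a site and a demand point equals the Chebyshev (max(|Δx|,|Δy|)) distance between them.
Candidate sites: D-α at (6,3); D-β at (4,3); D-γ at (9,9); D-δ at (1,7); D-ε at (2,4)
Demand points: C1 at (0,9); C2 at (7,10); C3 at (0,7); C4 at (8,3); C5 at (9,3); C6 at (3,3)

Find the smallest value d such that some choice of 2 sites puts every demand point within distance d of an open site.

6

Open {D-α, D-γ}.
  Farthest demand point is C1 at distance 6 (to D-α); all others are ≤ 6.
With {D-α, D-δ} the worst case is 6.
With {D-α, D-ε} the worst case is 6.
No size-2 selection achieves below 6.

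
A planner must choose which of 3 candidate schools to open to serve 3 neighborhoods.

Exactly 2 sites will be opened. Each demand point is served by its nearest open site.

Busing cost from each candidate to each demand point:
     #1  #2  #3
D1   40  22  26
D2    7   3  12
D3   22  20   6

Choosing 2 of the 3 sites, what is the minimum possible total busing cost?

16

Open {D2, D3}.
  #1→D2 7, #2→D2 3, #3→D3 6  ⇒ total 16.
Compare {D1, D2}: total 22.
Compare {D1, D3}: total 48.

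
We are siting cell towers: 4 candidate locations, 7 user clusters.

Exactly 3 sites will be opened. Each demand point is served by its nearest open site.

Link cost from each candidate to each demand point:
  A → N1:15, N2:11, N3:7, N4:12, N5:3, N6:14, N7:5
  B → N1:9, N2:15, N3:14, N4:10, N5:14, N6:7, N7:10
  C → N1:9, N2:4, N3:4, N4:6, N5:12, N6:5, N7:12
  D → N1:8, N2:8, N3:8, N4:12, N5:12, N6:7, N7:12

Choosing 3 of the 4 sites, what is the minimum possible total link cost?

Open {A, C, D}.
  N1→D 8, N2→C 4, N3→C 4, N4→C 6, N5→A 3, N6→C 5, N7→A 5  ⇒ total 35.
Compare {A, B, C}: total 36.
Compare {A, B, D}: total 48.
No size-3 selection does better; minimum is 35.

35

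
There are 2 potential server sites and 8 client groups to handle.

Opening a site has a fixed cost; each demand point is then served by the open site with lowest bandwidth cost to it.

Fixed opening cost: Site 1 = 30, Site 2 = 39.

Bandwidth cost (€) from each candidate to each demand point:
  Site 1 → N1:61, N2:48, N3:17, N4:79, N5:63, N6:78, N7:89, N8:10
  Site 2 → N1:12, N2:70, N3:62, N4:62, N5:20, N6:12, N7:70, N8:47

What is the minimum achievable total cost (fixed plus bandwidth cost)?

Open {Site 1, Site 2}: assign each demand point to its cheapest open site.
  N1→Site 2 12, N2→Site 1 48, N3→Site 1 17, N4→Site 2 62, N5→Site 2 20, N6→Site 2 12, N7→Site 2 70, N8→Site 1 10
  bandwidth cost 251, fixed 69 → total 320.
Compare {Site 2}: bandwidth cost 355 + fixed 39 = 394.
Compare {Site 1}: bandwidth cost 445 + fixed 30 = 475.

320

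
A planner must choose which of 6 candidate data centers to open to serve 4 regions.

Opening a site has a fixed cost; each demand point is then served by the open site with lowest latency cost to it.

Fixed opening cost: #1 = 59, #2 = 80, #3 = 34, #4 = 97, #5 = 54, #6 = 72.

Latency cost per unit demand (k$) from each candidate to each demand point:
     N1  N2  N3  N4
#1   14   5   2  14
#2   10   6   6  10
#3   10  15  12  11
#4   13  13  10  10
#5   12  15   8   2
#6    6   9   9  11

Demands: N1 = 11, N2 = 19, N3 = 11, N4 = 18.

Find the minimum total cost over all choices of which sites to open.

Open {#1, #5}: assign each demand point to its cheapest open site.
  N1→#5 11×12=132, N2→#1 19×5=95, N3→#1 11×2=22, N4→#5 18×2=36
  latency cost 285, fixed 113 → total 398.
Compare {#1, #5, #6}: latency cost 219 + fixed 185 = 404.
Compare {#1, #3, #5}: latency cost 263 + fixed 147 = 410.
Compare {#1, #3, #5, #6}: latency cost 219 + fixed 219 = 438.
All other subsets cost ≥ 404. Minimum total cost: 398.

398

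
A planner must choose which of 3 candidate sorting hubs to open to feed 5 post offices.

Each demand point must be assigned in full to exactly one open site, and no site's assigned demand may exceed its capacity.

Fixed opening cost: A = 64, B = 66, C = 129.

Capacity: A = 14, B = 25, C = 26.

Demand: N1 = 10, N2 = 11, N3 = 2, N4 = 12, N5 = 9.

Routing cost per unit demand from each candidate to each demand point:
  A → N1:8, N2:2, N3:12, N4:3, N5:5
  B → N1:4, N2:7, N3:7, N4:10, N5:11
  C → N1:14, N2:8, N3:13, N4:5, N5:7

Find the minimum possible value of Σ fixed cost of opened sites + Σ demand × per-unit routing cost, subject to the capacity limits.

449

Open {B, C}; cheapest assignment that respects the capacities:
  B (cap 25, load 23): N1, N2, N3 — cost 10×4 + 11×7 + 2×7 = 131
  C (cap 26, load 21): N4, N5 — cost 12×5 + 9×7 = 123
  Shipping 254, fixed 195 → total 449.
  Any other capacity-feasible assignment to {B, C} ships for at least 254.
Compare {A, B, C}: its best feasible assignment gives total 458.
Every other set of open sites that can feasibly serve all demand totals ≥ 458 even under its best assignment. Minimum: 449.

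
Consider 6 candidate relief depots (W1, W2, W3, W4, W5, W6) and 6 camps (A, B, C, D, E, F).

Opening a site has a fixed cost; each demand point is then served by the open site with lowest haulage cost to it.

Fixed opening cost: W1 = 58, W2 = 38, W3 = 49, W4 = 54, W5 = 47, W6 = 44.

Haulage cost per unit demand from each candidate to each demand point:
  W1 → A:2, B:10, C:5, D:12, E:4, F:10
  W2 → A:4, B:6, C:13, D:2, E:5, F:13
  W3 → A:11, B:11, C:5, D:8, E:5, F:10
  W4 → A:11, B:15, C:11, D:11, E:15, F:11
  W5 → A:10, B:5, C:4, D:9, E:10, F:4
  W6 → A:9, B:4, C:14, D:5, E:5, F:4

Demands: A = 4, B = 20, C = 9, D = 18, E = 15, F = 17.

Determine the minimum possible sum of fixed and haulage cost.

Open {W2, W5}: assign each demand point to its cheapest open site.
  A→W2 4×4=16, B→W5 20×5=100, C→W5 9×4=36, D→W2 18×2=36, E→W2 15×5=75, F→W5 17×4=68
  haulage cost 331, fixed 85 → total 416.
Compare {W1, W2, W6}: haulage cost 297 + fixed 140 = 437.
Compare {W2, W5, W6}: haulage cost 311 + fixed 129 = 440.
Compare {W1, W2, W5}: haulage cost 308 + fixed 143 = 451.
All other subsets cost ≥ 437. Minimum total cost: 416.

416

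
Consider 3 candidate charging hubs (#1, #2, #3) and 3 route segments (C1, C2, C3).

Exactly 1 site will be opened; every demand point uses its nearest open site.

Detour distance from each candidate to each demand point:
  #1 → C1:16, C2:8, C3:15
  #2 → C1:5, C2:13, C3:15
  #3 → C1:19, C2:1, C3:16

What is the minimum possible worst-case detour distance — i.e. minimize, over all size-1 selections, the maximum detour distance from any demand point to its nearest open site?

Open {#2}.
  Farthest demand point is C3 at detour distance 15 (to #2); all others are ≤ 15.
With {#1} the worst case is 16.
With {#3} the worst case is 19.
No size-1 selection achieves below 15.

15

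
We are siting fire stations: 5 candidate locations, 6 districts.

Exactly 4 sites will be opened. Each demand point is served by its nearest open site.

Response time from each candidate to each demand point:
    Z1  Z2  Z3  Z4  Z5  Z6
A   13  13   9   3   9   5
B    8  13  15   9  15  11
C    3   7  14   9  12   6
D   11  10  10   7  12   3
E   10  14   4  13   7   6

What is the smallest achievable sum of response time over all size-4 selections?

27

Open {A, C, D, E}.
  Z1→C 3, Z2→C 7, Z3→E 4, Z4→A 3, Z5→E 7, Z6→D 3  ⇒ total 27.
Compare {A, B, C, E}: total 29.
Compare {B, C, D, E}: total 31.
No size-4 selection does better; minimum is 27.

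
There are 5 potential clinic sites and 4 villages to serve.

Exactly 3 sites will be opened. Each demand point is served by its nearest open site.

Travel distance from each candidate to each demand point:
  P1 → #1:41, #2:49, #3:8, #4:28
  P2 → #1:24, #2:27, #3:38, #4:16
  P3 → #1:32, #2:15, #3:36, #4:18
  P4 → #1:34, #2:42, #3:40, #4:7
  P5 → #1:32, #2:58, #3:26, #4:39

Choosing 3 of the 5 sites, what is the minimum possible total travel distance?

Open {P1, P3, P4}.
  #1→P3 32, #2→P3 15, #3→P1 8, #4→P4 7  ⇒ total 62.
Compare {P1, P2, P3}: total 63.
Compare {P1, P2, P4}: total 66.
No size-3 selection does better; minimum is 62.

62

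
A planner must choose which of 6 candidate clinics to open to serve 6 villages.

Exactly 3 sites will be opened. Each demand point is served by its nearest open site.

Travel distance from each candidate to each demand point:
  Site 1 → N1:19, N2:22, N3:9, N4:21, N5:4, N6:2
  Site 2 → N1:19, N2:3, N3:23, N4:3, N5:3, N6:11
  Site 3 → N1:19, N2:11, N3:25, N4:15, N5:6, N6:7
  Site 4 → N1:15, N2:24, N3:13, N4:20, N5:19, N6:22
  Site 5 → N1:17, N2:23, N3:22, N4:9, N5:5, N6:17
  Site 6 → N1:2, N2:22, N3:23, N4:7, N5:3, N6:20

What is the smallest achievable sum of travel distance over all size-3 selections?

22

Open {Site 1, Site 2, Site 6}.
  N1→Site 6 2, N2→Site 2 3, N3→Site 1 9, N4→Site 2 3, N5→Site 2 3, N6→Site 1 2  ⇒ total 22.
Compare {Site 1, Site 3, Site 6}: total 34.
Compare {Site 1, Site 2, Site 4}: total 35.
No size-3 selection does better; minimum is 22.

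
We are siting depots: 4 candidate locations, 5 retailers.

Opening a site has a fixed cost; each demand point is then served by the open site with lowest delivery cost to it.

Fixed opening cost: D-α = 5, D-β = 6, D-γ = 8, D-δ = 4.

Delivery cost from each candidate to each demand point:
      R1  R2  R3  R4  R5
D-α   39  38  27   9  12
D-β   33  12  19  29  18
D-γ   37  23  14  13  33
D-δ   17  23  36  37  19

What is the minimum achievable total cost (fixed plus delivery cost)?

Open {D-α, D-β, D-δ}: assign each demand point to its cheapest open site.
  R1→D-δ 17, R2→D-β 12, R3→D-β 19, R4→D-α 9, R5→D-α 12
  delivery cost 69, fixed 15 → total 84.
Compare {D-α, D-β, D-γ, D-δ}: delivery cost 64 + fixed 23 = 87.
Compare {D-α, D-γ, D-δ}: delivery cost 75 + fixed 17 = 92.
Compare {D-β, D-γ, D-δ}: delivery cost 74 + fixed 18 = 92.
All other subsets cost ≥ 87. Minimum total cost: 84.

84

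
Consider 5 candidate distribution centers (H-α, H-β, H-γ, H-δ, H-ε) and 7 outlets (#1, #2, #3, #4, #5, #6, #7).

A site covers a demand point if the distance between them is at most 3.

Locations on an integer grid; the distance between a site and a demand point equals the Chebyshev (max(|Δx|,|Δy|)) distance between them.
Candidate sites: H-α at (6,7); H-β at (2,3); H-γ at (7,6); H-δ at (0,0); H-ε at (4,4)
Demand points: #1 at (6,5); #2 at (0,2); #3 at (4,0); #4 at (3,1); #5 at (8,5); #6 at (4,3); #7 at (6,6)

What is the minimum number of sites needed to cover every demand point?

2

Coverage sets (demand points within 3 of each site):
  H-α: {#1, #5, #7}
  H-β: {#2, #3, #4, #6}
  H-γ: {#1, #5, #6, #7}
  H-δ: {#2, #4}
  H-ε: {#1, #4, #6, #7}
No single site covers all 7 demand points.
But {H-α, H-β} covers everything, so the minimum is 2.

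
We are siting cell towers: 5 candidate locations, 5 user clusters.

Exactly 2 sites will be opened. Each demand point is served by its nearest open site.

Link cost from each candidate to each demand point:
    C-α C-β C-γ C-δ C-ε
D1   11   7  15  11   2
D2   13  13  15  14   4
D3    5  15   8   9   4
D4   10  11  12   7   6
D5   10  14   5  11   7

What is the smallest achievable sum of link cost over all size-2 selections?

Open {D1, D3}.
  C-α→D3 5, C-β→D1 7, C-γ→D3 8, C-δ→D3 9, C-ε→D1 2  ⇒ total 31.
Compare {D1, D5}: total 35.
Compare {D3, D4}: total 35.
No size-2 selection does better; minimum is 31.

31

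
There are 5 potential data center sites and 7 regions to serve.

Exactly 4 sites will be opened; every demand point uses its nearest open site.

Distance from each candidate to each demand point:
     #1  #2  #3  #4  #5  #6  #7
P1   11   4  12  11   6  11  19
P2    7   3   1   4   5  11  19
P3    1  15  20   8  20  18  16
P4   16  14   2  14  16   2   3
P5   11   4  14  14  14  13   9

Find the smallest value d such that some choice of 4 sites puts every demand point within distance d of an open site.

5

Open {P1, P2, P3, P4}.
  Farthest demand point is #5 at distance 5 (to P2); all others are ≤ 5.
With {P2, P3, P4, P5} the worst case is 5.
With {P1, P2, P4, P5} the worst case is 7.
No size-4 selection achieves below 5.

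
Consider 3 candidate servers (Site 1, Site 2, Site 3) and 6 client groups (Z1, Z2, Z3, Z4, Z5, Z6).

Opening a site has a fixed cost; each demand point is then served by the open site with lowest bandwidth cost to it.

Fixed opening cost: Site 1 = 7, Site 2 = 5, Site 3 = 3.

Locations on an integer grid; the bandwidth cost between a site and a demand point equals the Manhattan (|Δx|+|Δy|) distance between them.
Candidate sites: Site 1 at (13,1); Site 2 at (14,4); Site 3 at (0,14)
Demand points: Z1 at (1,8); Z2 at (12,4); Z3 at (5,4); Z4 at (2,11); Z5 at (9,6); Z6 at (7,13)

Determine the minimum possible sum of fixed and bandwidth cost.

Open {Site 2, Site 3}: assign each demand point to its cheapest open site.
  Z1→Site 3 7, Z2→Site 2 2, Z3→Site 2 9, Z4→Site 3 5, Z5→Site 2 7, Z6→Site 3 8
  bandwidth cost 38, fixed 8 → total 46.
Compare {Site 1, Site 2, Site 3}: bandwidth cost 38 + fixed 15 = 53.
Compare {Site 1, Site 3}: bandwidth cost 44 + fixed 10 = 54.
Compare {Site 2}: bandwidth cost 70 + fixed 5 = 75.
All other subsets cost ≥ 53. Minimum total cost: 46.

46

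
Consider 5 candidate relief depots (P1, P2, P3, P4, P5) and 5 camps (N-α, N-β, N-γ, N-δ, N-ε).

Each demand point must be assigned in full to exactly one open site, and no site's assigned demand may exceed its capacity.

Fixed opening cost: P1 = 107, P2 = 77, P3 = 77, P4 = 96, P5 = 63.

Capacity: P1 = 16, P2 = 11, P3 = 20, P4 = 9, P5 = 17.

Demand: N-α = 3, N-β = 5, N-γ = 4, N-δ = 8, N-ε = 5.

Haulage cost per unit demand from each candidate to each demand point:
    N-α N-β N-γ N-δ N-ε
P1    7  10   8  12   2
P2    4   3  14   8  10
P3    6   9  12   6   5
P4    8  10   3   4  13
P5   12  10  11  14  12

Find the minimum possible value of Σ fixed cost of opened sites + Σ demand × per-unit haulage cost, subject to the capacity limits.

302

Open {P2, P3}; cheapest assignment that respects the capacities:
  P2 (cap 11, load 8): N-α, N-β — cost 3×4 + 5×3 = 27
  P3 (cap 20, load 17): N-γ, N-δ, N-ε — cost 4×12 + 8×6 + 5×5 = 121
  Shipping 148, fixed 154 → total 302.
  Any other capacity-feasible assignment to {P2, P3} ships for at least 148.
Compare {P3, P5}: its best feasible assignment gives total 325.
Compare {P3, P4}: its best feasible assignment gives total 326.
Every other set of open sites that can feasibly serve all demand totals ≥ 325 even under its best assignment. Minimum: 302.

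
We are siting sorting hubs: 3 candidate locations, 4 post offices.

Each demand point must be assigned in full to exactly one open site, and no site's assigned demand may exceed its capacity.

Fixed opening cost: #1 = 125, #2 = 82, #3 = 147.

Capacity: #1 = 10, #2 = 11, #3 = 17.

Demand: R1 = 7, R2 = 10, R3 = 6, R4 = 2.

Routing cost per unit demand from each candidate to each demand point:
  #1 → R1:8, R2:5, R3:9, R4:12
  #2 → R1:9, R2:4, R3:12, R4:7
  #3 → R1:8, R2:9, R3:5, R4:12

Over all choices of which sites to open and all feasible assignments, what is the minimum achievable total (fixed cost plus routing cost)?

379

Open {#2, #3}; cheapest assignment that respects the capacities:
  #2 (cap 11, load 10): R2 — cost 10×4 = 40
  #3 (cap 17, load 15): R1, R3, R4 — cost 7×8 + 6×5 + 2×12 = 110
  Shipping 150, fixed 229 → total 379.
  Any other capacity-feasible assignment to {#2, #3} ships for at least 150.
Compare {#1, #3}: its best feasible assignment gives total 432.
Compare {#1, #2, #3}: its best feasible assignment gives total 504.
Every other set of open sites that can feasibly serve all demand totals ≥ 432 even under its best assignment. Minimum: 379.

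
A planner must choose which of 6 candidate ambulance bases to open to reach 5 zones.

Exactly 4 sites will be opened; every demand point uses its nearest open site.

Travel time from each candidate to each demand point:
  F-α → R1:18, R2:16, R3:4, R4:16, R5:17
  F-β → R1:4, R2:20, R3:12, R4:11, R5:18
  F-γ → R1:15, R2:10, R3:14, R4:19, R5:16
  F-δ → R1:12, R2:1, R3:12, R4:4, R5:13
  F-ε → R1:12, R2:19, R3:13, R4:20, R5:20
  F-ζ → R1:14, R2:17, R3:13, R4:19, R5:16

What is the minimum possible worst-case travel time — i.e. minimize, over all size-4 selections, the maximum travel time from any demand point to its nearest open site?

Open {F-α, F-β, F-γ, F-δ}.
  Farthest demand point is R5 at travel time 13 (to F-δ); all others are ≤ 13.
With {F-α, F-β, F-δ, F-ε} the worst case is 13.
With {F-α, F-β, F-δ, F-ζ} the worst case is 13.
No size-4 selection achieves below 13.

13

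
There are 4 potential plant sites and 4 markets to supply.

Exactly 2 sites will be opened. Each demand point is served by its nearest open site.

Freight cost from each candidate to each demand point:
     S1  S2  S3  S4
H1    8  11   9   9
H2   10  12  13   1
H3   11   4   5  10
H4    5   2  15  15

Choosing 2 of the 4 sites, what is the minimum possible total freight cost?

20

Open {H2, H3}.
  S1→H2 10, S2→H3 4, S3→H3 5, S4→H2 1  ⇒ total 20.
Compare {H2, H4}: total 21.
Compare {H3, H4}: total 22.
No size-2 selection does better; minimum is 20.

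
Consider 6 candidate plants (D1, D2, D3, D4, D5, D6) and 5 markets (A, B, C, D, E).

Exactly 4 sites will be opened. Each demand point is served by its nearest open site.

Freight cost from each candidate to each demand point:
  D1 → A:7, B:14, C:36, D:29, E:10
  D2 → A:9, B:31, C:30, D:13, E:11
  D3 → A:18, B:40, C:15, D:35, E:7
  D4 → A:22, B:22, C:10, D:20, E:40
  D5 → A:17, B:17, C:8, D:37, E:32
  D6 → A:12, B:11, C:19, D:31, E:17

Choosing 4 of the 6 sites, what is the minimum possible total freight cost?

48

Open {D2, D3, D5, D6}.
  A→D2 9, B→D6 11, C→D5 8, D→D2 13, E→D3 7  ⇒ total 48.
Compare {D1, D2, D3, D5}: total 49.
Compare {D1, D2, D5, D6}: total 49.
No size-4 selection does better; minimum is 48.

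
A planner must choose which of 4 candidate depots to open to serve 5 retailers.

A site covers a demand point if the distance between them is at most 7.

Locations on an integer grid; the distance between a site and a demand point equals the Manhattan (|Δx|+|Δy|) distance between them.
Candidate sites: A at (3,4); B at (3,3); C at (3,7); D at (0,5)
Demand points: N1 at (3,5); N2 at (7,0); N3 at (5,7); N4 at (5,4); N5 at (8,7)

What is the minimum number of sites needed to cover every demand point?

Coverage sets (demand points within 7 of each site):
  A: {N1, N3, N4}
  B: {N1, N2, N3, N4}
  C: {N1, N3, N4, N5}
  D: {N1, N3, N4}
No single site covers all 5 demand points.
But {B, C} covers everything, so the minimum is 2.

2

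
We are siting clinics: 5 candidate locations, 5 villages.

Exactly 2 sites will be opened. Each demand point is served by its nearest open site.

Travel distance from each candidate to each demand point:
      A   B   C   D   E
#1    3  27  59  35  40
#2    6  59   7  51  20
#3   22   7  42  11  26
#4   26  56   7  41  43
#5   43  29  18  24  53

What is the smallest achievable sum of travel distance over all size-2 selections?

Open {#2, #3}.
  A→#2 6, B→#3 7, C→#2 7, D→#3 11, E→#2 20  ⇒ total 51.
Compare {#3, #4}: total 73.
Compare {#3, #5}: total 84.
No size-2 selection does better; minimum is 51.

51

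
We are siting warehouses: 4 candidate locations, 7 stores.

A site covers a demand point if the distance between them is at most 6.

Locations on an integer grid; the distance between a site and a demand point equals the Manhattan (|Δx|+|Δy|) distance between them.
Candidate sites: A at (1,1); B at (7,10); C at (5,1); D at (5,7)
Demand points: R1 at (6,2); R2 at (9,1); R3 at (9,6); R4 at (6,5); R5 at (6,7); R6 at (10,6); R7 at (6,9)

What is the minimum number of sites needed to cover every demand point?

Coverage sets (demand points within 6 of each site):
  A: {R1}
  B: {R3, R4, R5, R7}
  C: {R1, R2, R4}
  D: {R1, R3, R4, R5, R6, R7}
No single site covers all 7 demand points.
But {C, D} covers everything, so the minimum is 2.

2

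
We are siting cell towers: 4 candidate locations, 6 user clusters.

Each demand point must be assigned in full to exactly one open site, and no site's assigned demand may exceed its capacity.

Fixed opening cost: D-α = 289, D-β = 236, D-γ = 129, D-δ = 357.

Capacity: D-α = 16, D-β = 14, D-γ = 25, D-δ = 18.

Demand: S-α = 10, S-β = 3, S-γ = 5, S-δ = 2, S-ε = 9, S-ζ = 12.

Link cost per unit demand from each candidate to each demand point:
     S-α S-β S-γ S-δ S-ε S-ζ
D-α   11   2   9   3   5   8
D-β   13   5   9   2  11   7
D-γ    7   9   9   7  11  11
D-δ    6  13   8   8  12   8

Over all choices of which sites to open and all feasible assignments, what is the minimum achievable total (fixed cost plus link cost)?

743

Open {D-α, D-γ}; cheapest assignment that respects the capacities:
  D-α (cap 16, load 16): S-γ, S-δ, S-ε — cost 5×9 + 2×3 + 9×5 = 96
  D-γ (cap 25, load 25): S-α, S-β, S-ζ — cost 10×7 + 3×9 + 12×11 = 229
  Shipping 325, fixed 418 → total 743.
  Any other capacity-feasible assignment to {D-α, D-γ} ships for at least 325.
Compare {D-γ, D-δ}: its best feasible assignment gives total 832.
Compare {D-α, D-β, D-γ}: its best feasible assignment gives total 908.
Every other set of open sites that can feasibly serve all demand totals ≥ 832 even under its best assignment. Minimum: 743.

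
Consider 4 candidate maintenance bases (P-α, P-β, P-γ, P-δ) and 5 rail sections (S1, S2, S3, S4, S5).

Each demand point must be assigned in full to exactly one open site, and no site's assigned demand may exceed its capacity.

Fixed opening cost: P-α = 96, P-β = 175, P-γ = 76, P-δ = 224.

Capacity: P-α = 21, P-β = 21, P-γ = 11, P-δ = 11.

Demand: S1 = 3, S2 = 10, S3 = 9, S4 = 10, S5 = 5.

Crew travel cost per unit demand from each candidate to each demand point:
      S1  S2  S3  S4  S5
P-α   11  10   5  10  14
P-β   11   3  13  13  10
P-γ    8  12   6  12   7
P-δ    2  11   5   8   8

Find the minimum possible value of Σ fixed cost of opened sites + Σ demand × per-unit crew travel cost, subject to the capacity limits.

529

Open {P-α, P-β}; cheapest assignment that respects the capacities:
  P-α (cap 21, load 19): S3, S4 — cost 9×5 + 10×10 = 145
  P-β (cap 21, load 18): S1, S2, S5 — cost 3×11 + 10×3 + 5×10 = 113
  Shipping 258, fixed 271 → total 529.
  Any other capacity-feasible assignment to {P-α, P-β} ships for at least 258.
Compare {P-α, P-β, P-γ}: its best feasible assignment gives total 581.
Compare {P-α, P-γ, P-δ}: its best feasible assignment gives total 680.
Every other set of open sites that can feasibly serve all demand totals ≥ 581 even under its best assignment. Minimum: 529.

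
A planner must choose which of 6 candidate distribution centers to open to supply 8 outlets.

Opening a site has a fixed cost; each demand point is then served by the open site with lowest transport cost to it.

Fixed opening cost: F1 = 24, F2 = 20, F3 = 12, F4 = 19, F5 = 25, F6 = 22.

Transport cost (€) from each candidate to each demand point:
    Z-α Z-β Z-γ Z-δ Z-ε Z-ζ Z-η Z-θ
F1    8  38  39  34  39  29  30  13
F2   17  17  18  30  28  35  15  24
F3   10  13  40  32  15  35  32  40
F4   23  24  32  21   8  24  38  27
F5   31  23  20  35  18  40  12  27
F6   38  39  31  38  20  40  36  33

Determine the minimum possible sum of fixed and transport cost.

183

Open {F2, F4}: assign each demand point to its cheapest open site.
  Z-α→F2 17, Z-β→F2 17, Z-γ→F2 18, Z-δ→F4 21, Z-ε→F4 8, Z-ζ→F4 24, Z-η→F2 15, Z-θ→F2 24
  transport cost 144, fixed 39 → total 183.
Compare {F2, F3, F4}: transport cost 133 + fixed 51 = 184.
Compare {F1, F2, F4}: transport cost 124 + fixed 63 = 187.
Compare {F3, F4, F5}: transport cost 135 + fixed 56 = 191.
All other subsets cost ≥ 184. Minimum total cost: 183.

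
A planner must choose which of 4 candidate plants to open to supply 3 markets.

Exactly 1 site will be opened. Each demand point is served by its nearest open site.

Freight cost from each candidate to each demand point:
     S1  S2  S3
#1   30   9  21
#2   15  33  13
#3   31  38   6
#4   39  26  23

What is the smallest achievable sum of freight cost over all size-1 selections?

Open {#1}.
  S1→#1 30, S2→#1 9, S3→#1 21  ⇒ total 60.
Compare {#2}: total 61.
Compare {#3}: total 75.
No size-1 selection does better; minimum is 60.

60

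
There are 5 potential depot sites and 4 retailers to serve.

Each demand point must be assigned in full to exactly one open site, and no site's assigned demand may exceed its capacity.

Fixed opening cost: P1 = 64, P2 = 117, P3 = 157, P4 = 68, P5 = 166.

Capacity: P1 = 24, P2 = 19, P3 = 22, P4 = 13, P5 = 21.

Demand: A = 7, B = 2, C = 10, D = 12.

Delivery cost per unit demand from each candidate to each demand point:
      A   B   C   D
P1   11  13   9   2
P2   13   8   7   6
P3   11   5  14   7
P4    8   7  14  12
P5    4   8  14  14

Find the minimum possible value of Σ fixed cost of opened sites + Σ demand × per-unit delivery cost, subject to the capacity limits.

316

Open {P1, P4}; cheapest assignment that respects the capacities:
  P1 (cap 24, load 22): C, D — cost 10×9 + 12×2 = 114
  P4 (cap 13, load 9): A, B — cost 7×8 + 2×7 = 70
  Shipping 184, fixed 132 → total 316.
  Any other capacity-feasible assignment to {P1, P4} ships for at least 184.
Compare {P1, P2}: its best feasible assignment gives total 368.
Compare {P1, P5}: its best feasible assignment gives total 388.
Every other set of open sites that can feasibly serve all demand totals ≥ 368 even under its best assignment. Minimum: 316.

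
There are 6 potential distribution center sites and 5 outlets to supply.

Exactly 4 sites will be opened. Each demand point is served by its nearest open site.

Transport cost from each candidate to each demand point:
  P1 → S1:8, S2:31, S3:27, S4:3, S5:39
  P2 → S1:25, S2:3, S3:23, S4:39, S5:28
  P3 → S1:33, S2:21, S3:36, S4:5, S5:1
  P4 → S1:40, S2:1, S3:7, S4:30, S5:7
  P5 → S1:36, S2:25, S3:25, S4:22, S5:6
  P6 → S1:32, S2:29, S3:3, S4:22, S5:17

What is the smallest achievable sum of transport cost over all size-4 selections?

16

Open {P1, P3, P4, P6}.
  S1→P1 8, S2→P4 1, S3→P6 3, S4→P1 3, S5→P3 1  ⇒ total 16.
Compare {P1, P2, P3, P6}: total 18.
Compare {P1, P2, P3, P4}: total 20.
No size-4 selection does better; minimum is 16.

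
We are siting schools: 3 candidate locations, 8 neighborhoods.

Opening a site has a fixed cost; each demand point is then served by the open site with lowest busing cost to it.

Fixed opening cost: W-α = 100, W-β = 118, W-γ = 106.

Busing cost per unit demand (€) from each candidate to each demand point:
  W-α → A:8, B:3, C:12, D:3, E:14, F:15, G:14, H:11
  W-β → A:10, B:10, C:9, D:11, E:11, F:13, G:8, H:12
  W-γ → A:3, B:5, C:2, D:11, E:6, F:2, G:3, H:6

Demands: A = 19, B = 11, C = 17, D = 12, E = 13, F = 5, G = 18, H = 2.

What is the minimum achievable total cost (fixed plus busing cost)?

Open {W-α, W-γ}: assign each demand point to its cheapest open site.
  A→W-γ 19×3=57, B→W-α 11×3=33, C→W-γ 17×2=34, D→W-α 12×3=36, E→W-γ 13×6=78, F→W-γ 5×2=10, G→W-γ 18×3=54, H→W-γ 2×6=12
  busing cost 314, fixed 206 → total 520.
Compare {W-γ}: busing cost 432 + fixed 106 = 538.
Compare {W-α, W-β, W-γ}: busing cost 314 + fixed 324 = 638.
Compare {W-β, W-γ}: busing cost 432 + fixed 224 = 656.
All other subsets cost ≥ 538. Minimum total cost: 520.

520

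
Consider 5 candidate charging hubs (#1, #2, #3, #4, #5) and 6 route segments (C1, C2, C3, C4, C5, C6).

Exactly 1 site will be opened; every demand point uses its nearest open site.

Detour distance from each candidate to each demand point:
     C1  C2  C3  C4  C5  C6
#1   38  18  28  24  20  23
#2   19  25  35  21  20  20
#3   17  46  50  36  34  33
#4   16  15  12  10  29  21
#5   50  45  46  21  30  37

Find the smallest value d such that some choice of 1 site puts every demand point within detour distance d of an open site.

29

Open {#4}.
  Farthest demand point is C5 at detour distance 29 (to #4); all others are ≤ 29.
With {#2} the worst case is 35.
With {#1} the worst case is 38.
No size-1 selection achieves below 29.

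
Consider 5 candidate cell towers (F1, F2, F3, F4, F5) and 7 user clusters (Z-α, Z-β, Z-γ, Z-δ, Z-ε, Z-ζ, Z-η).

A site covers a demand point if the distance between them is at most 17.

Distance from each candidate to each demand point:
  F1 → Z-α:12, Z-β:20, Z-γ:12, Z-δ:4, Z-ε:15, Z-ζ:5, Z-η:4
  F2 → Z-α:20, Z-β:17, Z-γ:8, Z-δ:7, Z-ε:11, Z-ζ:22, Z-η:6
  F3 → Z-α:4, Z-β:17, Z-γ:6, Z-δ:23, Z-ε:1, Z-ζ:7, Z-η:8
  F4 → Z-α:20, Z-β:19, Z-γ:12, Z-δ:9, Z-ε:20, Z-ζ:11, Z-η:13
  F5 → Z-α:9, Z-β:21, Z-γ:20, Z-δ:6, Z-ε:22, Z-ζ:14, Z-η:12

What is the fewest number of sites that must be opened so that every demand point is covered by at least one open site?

Coverage sets (demand points within 17 of each site):
  F1: {Z-α, Z-γ, Z-δ, Z-ε, Z-ζ, Z-η}
  F2: {Z-β, Z-γ, Z-δ, Z-ε, Z-η}
  F3: {Z-α, Z-β, Z-γ, Z-ε, Z-ζ, Z-η}
  F4: {Z-γ, Z-δ, Z-ζ, Z-η}
  F5: {Z-α, Z-δ, Z-ζ, Z-η}
No single site covers all 7 demand points.
But {F1, F2} covers everything, so the minimum is 2.

2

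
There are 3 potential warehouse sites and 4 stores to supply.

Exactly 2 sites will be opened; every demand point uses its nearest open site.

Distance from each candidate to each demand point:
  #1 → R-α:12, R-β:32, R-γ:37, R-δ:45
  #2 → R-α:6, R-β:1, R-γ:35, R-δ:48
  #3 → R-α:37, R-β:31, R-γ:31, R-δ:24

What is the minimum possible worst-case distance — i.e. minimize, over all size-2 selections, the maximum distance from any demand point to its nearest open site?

31

Open {#1, #3}.
  Farthest demand point is R-β at distance 31 (to #3); all others are ≤ 31.
With {#2, #3} the worst case is 31.
With {#1, #2} the worst case is 45.
No size-2 selection achieves below 31.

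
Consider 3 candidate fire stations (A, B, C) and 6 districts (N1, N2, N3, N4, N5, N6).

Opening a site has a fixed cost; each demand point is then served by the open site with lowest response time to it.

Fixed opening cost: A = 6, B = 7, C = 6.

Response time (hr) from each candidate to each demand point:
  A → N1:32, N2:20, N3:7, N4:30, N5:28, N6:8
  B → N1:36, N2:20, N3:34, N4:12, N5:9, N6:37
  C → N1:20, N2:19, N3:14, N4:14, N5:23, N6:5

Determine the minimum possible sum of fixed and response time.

Open {A, B, C}: assign each demand point to its cheapest open site.
  N1→C 20, N2→C 19, N3→A 7, N4→B 12, N5→B 9, N6→C 5
  response time 72, fixed 19 → total 91.
Compare {B, C}: response time 79 + fixed 13 = 92.
Compare {A, C}: response time 88 + fixed 12 = 100.
Compare {C}: response time 95 + fixed 6 = 101.
All other subsets cost ≥ 92. Minimum total cost: 91.

91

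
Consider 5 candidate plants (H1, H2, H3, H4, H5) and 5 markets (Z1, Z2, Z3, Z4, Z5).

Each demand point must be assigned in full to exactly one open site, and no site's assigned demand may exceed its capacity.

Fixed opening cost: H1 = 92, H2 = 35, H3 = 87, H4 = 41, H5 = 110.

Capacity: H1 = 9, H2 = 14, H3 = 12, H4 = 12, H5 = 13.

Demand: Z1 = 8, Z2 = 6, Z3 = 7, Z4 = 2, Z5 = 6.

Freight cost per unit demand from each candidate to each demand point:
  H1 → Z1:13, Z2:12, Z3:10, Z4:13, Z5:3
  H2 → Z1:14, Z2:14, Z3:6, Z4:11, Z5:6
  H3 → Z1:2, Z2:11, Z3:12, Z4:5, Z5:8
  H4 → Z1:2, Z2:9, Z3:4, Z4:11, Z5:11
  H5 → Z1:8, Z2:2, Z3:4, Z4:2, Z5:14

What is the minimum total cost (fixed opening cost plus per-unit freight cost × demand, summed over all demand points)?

Open {H2, H4, H5}; cheapest assignment that respects the capacities:
  H2 (cap 14, load 13): Z3, Z5 — cost 7×6 + 6×6 = 78
  H4 (cap 12, load 8): Z1 — cost 8×2 = 16
  H5 (cap 13, load 8): Z2, Z4 — cost 6×2 + 2×2 = 16
  Shipping 110, fixed 186 → total 296.
  Any other capacity-feasible assignment to {H2, H4, H5} ships for at least 110.
Compare {H2, H3, H4}: its best feasible assignment gives total 321.
Compare {H2, H3, H5}: its best feasible assignment gives total 334.
Every other set of open sites that can feasibly serve all demand totals ≥ 321 even under its best assignment. Minimum: 296.

296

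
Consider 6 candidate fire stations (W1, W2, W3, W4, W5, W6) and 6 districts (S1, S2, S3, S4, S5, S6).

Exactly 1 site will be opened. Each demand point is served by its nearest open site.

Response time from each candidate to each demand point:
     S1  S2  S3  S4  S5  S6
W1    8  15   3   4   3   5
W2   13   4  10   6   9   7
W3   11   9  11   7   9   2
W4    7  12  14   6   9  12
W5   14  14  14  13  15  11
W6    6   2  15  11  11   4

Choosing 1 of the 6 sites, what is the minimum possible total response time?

Open {W1}.
  S1→W1 8, S2→W1 15, S3→W1 3, S4→W1 4, S5→W1 3, S6→W1 5  ⇒ total 38.
Compare {W2}: total 49.
Compare {W3}: total 49.
No size-1 selection does better; minimum is 38.

38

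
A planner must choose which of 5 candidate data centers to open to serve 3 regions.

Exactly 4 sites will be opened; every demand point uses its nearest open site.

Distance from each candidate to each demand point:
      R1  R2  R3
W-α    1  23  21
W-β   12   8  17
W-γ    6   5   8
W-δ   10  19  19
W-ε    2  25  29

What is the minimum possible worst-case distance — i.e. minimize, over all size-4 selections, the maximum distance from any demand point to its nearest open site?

Open {W-α, W-β, W-γ, W-δ}.
  Farthest demand point is R3 at distance 8 (to W-γ); all others are ≤ 8.
With {W-α, W-β, W-γ, W-ε} the worst case is 8.
With {W-α, W-γ, W-δ, W-ε} the worst case is 8.
No size-4 selection achieves below 8.

8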